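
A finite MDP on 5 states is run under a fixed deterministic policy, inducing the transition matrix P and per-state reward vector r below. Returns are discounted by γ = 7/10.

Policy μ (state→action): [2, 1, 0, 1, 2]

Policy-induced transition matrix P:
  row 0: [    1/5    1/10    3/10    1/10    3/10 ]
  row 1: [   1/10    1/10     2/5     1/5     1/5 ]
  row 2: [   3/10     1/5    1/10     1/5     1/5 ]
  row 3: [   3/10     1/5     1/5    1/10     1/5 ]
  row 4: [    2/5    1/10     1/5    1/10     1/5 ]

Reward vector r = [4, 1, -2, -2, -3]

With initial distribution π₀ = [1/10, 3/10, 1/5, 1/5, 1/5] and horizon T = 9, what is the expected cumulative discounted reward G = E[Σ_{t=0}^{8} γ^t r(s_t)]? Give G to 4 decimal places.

t=0: π = [0.1000, 0.3000, 0.2000, 0.2000, 0.2000], E[r] = -0.7000, γ^t·E[r] = -0.700000, running G = -0.700000
t=1: π = [0.2500, 0.1400, 0.2500, 0.1500, 0.2100], E[r] = -0.2900, γ^t·E[r] = -0.203000, running G = -0.903000
t=2: π = [0.2680, 0.1400, 0.2280, 0.1390, 0.2250], E[r] = -0.1970, γ^t·E[r] = -0.096530, running G = -0.999530
t=3: π = [0.2677, 0.1367, 0.2320, 0.1368, 0.2268], E[r] = -0.2105, γ^t·E[r] = -0.072202, running G = -1.071732
t=4: π = [0.2686, 0.1369, 0.2309, 0.1369, 0.2268], E[r] = -0.2047, γ^t·E[r] = -0.049151, running G = -1.120882
t=5: π = [0.2684, 0.1368, 0.2311, 0.1368, 0.2269], E[r] = -0.2059, γ^t·E[r] = -0.034599, running G = -1.155481
t=6: π = [0.2685, 0.1368, 0.2311, 0.1368, 0.2268], E[r] = -0.2056, γ^t·E[r] = -0.024183, running G = -1.179664
t=7: π = [0.2685, 0.1368, 0.2311, 0.1368, 0.2268], E[r] = -0.2056, γ^t·E[r] = -0.016934, running G = -1.196598
t=8: π = [0.2685, 0.1368, 0.2311, 0.1368, 0.2268], E[r] = -0.2056, γ^t·E[r] = -0.011853, running G = -1.208451

G = -1.2085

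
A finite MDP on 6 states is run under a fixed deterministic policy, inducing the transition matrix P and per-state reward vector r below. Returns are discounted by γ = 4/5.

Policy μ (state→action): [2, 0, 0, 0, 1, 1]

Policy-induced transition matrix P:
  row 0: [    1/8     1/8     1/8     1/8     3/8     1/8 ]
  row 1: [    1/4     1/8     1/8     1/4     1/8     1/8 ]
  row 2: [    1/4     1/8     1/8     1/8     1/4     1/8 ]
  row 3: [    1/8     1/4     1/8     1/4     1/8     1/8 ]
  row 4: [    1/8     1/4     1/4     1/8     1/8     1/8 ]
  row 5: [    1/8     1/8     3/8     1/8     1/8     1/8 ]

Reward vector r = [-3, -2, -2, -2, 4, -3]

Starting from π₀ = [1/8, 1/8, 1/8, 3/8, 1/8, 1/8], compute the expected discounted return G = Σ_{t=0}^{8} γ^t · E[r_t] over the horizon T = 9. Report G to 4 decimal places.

t=0: π = [0.1250, 0.1250, 0.1250, 0.3750, 0.1250, 0.1250], E[r] = -1.5000, γ^t·E[r] = -1.500000, running G = -1.500000
t=1: π = [0.1563, 0.1875, 0.1719, 0.1875, 0.1719, 0.1250], E[r] = -1.2500, γ^t·E[r] = -1.000000, running G = -2.500000
t=2: π = [0.1699, 0.1699, 0.1777, 0.1719, 0.1855, 0.1250], E[r] = -1.1816, γ^t·E[r] = -0.756250, running G = -3.256250
t=3: π = [0.1685, 0.1697, 0.1794, 0.1677, 0.1897, 0.1250], E[r] = -1.1553, γ^t·E[r] = -0.591500, running G = -3.847750
t=4: π = [0.1686, 0.1697, 0.1800, 0.1672, 0.1895, 0.1250], E[r] = -1.1564, γ^t·E[r] = -0.473650, running G = -4.321400
t=5: π = [0.1687, 0.1696, 0.1799, 0.1671, 0.1897, 0.1250], E[r] = -1.1558, γ^t·E[r] = -0.378724, running G = -4.700124
t=6: π = [0.1687, 0.1696, 0.1800, 0.1671, 0.1897, 0.1250], E[r] = -1.1557, γ^t·E[r] = -0.302954, running G = -5.003078
t=7: π = [0.1687, 0.1696, 0.1800, 0.1671, 0.1897, 0.1250], E[r] = -1.1557, γ^t·E[r] = -0.242366, running G = -5.245443
t=8: π = [0.1687, 0.1696, 0.1800, 0.1671, 0.1897, 0.1250], E[r] = -1.1557, γ^t·E[r] = -0.193892, running G = -5.439335

G = -5.4393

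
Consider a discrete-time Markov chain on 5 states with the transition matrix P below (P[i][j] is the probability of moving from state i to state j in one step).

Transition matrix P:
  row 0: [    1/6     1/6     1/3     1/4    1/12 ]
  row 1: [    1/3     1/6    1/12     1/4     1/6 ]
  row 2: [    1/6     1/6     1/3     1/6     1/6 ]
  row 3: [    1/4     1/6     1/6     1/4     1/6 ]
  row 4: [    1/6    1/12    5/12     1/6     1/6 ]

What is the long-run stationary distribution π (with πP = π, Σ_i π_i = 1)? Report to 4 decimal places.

π = [0.2103, 0.1542, 0.2714, 0.2150, 0.1491]

Balance equations π_j = Σ_i π_i·P[i][j]:
  π_0 = 1/6·π_0 + 1/3·π_1 + 1/6·π_2 + 1/4·π_3 + 1/6·π_4
  π_1 = 1/6·π_0 + 1/6·π_1 + 1/6·π_2 + 1/6·π_3 + 1/12·π_4
  π_2 = 1/3·π_0 + 1/12·π_1 + 1/3·π_2 + 1/6·π_3 + 5/12·π_4
  π_3 = 1/4·π_0 + 1/4·π_1 + 1/6·π_2 + 1/4·π_3 + 1/6·π_4
  normalize: π_0 + π_1 + π_2 + π_3 + π_4 = 1
Solving the linear system gives exactly π = [3962/18841, 2906/18841, 5113/18841, 4050/18841, 2810/18841].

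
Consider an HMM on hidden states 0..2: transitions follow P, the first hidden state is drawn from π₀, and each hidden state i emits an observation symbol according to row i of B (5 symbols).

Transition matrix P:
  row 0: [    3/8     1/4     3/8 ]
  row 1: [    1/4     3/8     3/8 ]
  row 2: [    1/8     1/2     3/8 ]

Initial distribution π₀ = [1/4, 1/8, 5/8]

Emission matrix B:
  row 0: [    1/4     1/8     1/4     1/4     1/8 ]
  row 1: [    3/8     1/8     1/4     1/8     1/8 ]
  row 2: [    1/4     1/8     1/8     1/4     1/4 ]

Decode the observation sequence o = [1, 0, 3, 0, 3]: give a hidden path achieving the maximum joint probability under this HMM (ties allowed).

t=0: δ = [3.125e-02, 1.562e-02, 7.812e-02]  (obs o_0=1)
t=1: δ = [2.930e-03, 1.465e-02, 7.324e-03]  ψ = [0, 2, 2]  (obs o_1=0)
t=2: δ = [9.155e-04, 6.866e-04, 1.373e-03]  ψ = [1, 1, 1]  (obs o_2=3)
t=3: δ = [8.583e-05, 2.575e-04, 1.287e-04]  ψ = [0, 2, 2]  (obs o_3=0)
t=4: δ = [1.609e-05, 1.207e-05, 2.414e-05]  ψ = [1, 1, 1]  (obs o_4=3)
backtrack: best end state = 2; path = [2, 1, 2, 1, 2]

path = [2, 1, 2, 1, 2]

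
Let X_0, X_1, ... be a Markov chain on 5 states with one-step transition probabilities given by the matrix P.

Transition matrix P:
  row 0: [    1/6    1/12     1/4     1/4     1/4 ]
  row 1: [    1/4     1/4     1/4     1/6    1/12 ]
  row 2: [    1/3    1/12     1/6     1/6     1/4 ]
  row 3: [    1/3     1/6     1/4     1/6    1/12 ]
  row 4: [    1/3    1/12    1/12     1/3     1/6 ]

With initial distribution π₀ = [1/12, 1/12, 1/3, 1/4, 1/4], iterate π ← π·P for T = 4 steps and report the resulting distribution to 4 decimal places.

π = [0.2768, 0.1219, 0.2034, 0.2195, 0.1783]

t=0: π = [0.0833, 0.0833, 0.3333, 0.2500, 0.2500]
t=1: π = [0.3125, 0.1181, 0.1806, 0.2153, 0.1736]
t=2: π = [0.2714, 0.1209, 0.2060, 0.2216, 0.1800]
t=3: π = [0.2780, 0.1220, 0.2028, 0.2193, 0.1779]
t=4: π = [0.2768, 0.1219, 0.2034, 0.2195, 0.1783]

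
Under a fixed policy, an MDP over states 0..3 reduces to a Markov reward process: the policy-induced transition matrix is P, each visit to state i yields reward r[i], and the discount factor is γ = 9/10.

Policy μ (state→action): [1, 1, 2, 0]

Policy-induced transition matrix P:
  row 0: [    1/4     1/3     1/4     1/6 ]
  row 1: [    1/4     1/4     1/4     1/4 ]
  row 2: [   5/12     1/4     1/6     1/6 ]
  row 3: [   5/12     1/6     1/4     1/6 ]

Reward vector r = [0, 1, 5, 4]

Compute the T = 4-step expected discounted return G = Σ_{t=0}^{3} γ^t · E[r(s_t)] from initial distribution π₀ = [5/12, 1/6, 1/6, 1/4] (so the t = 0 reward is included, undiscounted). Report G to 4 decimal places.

t=0: π = [0.4167, 0.1667, 0.1667, 0.2500], E[r] = 2.0000, γ^t·E[r] = 2.000000, running G = 2.000000
t=1: π = [0.3194, 0.2639, 0.2361, 0.1806], E[r] = 2.1667, γ^t·E[r] = 1.950000, running G = 3.950000
t=2: π = [0.3194, 0.2616, 0.2303, 0.1887], E[r] = 2.1678, γ^t·E[r] = 1.755938, running G = 5.705938
t=3: π = [0.3198, 0.2609, 0.2308, 0.1885], E[r] = 2.1688, γ^t·E[r] = 1.581047, running G = 7.286984

G = 7.2870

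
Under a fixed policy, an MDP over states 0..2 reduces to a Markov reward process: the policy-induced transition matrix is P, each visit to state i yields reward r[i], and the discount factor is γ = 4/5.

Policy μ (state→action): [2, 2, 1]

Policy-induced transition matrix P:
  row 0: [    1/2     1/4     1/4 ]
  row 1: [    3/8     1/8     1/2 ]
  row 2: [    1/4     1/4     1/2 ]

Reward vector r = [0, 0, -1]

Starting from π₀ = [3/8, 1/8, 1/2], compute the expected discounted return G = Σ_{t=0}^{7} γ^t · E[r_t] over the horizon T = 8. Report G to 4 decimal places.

t=0: π = [0.3750, 0.1250, 0.5000], E[r] = -0.5000, γ^t·E[r] = -0.500000, running G = -0.500000
t=1: π = [0.3594, 0.2344, 0.4063], E[r] = -0.4063, γ^t·E[r] = -0.325000, running G = -0.825000
t=2: π = [0.3691, 0.2207, 0.4102], E[r] = -0.4102, γ^t·E[r] = -0.262500, running G = -1.087500
t=3: π = [0.3699, 0.2224, 0.4077], E[r] = -0.4077, γ^t·E[r] = -0.208750, running G = -1.296250
t=4: π = [0.3703, 0.2222, 0.4075], E[r] = -0.4075, γ^t·E[r] = -0.166925, running G = -1.463175
t=5: π = [0.3703, 0.2222, 0.4074], E[r] = -0.4074, γ^t·E[r] = -0.133508, running G = -1.596683
t=6: π = [0.3704, 0.2222, 0.4074], E[r] = -0.4074, γ^t·E[r] = -0.106801, running G = -1.703484
t=7: π = [0.3704, 0.2222, 0.4074], E[r] = -0.4074, γ^t·E[r] = -0.085440, running G = -1.788924

G = -1.7889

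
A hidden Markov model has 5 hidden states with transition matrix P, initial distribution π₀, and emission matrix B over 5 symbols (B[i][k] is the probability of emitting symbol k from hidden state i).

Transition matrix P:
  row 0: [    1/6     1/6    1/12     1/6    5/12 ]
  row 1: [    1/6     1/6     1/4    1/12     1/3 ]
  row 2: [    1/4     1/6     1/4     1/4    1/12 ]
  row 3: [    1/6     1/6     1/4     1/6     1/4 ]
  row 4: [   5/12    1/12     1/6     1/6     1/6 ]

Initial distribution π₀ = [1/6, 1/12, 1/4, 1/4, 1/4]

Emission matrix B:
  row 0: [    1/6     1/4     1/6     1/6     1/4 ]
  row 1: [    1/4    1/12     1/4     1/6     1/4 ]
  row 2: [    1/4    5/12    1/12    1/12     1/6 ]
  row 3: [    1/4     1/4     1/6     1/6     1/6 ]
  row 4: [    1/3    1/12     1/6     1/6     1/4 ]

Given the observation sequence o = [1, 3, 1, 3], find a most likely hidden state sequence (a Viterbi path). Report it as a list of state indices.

path = [0, 4, 0, 4]

t=0: δ = [4.167e-02, 6.944e-03, 1.042e-01, 6.250e-02, 2.083e-02]  (obs o_0=1)
t=1: δ = [4.340e-03, 2.894e-03, 2.170e-03, 4.340e-03, 2.894e-03]  ψ = [2, 2, 2, 2, 0]  (obs o_1=3)
t=2: δ = [3.014e-04, 6.028e-05, 4.521e-04, 1.808e-04, 1.507e-04]  ψ = [4, 0, 3, 0, 0]  (obs o_2=1)
t=3: δ = [1.884e-05, 1.256e-05, 9.419e-06, 1.884e-05, 2.093e-05]  ψ = [2, 2, 2, 2, 0]  (obs o_3=3)
backtrack: best end state = 4; path = [0, 4, 0, 4]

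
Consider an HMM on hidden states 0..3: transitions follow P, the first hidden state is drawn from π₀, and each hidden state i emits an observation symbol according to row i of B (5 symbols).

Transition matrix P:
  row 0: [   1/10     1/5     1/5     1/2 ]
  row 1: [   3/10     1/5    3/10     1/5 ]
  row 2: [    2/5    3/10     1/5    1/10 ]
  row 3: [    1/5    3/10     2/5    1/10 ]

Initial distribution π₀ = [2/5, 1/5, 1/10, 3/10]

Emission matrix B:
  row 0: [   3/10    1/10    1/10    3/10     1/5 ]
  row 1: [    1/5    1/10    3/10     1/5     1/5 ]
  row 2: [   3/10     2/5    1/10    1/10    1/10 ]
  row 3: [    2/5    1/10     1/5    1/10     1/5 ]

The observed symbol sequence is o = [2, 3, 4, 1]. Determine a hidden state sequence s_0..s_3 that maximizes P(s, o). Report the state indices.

t=0: δ = [4.000e-02, 6.000e-02, 1.000e-02, 6.000e-02]  (obs o_0=2)
t=1: δ = [5.400e-03, 3.600e-03, 2.400e-03, 2.000e-03]  ψ = [1, 3, 3, 0]  (obs o_1=3)
t=2: δ = [2.160e-04, 2.160e-04, 1.080e-04, 5.400e-04]  ψ = [1, 0, 0, 0]  (obs o_2=4)
t=3: δ = [1.080e-05, 1.620e-05, 8.640e-05, 1.080e-05]  ψ = [3, 3, 3, 0]  (obs o_3=1)
backtrack: best end state = 2; path = [1, 0, 3, 2]

path = [1, 0, 3, 2]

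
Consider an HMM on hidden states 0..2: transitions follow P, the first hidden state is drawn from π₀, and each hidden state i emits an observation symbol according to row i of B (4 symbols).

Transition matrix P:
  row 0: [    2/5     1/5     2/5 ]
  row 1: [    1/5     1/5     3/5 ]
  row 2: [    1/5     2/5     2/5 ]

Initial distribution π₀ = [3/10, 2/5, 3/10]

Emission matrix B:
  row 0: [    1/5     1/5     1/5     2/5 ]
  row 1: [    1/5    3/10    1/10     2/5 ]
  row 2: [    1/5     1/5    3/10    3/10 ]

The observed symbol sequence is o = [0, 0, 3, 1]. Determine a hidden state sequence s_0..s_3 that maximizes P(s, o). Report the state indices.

t=0: δ = [6.000e-02, 8.000e-02, 6.000e-02]  (obs o_0=0)
t=1: δ = [4.800e-03, 4.800e-03, 9.600e-03]  ψ = [0, 2, 1]  (obs o_1=0)
t=2: δ = [7.680e-04, 1.536e-03, 1.152e-03]  ψ = [0, 2, 2]  (obs o_2=3)
t=3: δ = [6.144e-05, 1.382e-04, 1.843e-04]  ψ = [0, 2, 1]  (obs o_3=1)
backtrack: best end state = 2; path = [1, 2, 1, 2]

path = [1, 2, 1, 2]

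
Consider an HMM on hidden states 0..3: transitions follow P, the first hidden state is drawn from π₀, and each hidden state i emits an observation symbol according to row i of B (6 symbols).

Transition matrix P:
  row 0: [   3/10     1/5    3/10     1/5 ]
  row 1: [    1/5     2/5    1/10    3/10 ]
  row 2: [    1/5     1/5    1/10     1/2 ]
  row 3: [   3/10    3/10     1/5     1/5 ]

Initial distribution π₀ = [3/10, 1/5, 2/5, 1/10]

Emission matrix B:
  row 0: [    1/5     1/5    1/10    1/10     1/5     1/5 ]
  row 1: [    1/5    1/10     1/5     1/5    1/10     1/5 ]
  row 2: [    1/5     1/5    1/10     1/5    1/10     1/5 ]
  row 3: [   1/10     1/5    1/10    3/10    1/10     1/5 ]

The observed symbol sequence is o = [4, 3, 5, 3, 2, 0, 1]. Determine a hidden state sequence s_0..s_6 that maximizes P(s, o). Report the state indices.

path = [2, 3, 1, 1, 1, 1, 3]

t=0: δ = [6.000e-02, 2.000e-02, 4.000e-02, 1.000e-02]  (obs o_0=4)
t=1: δ = [1.800e-03, 2.400e-03, 3.600e-03, 6.000e-03]  ψ = [0, 0, 0, 2]  (obs o_1=3)
t=2: δ = [3.600e-04, 3.600e-04, 2.400e-04, 3.600e-04]  ψ = [3, 3, 3, 2]  (obs o_2=5)
t=3: δ = [1.080e-05, 2.880e-05, 2.160e-05, 3.600e-05]  ψ = [0, 1, 0, 2]  (obs o_3=3)
t=4: δ = [1.080e-06, 2.304e-06, 7.200e-07, 1.080e-06]  ψ = [3, 1, 3, 2]  (obs o_4=2)
t=5: δ = [9.216e-08, 1.843e-07, 6.480e-08, 6.912e-08]  ψ = [1, 1, 0, 1]  (obs o_5=0)
t=6: δ = [7.373e-09, 7.373e-09, 5.530e-09, 1.106e-08]  ψ = [1, 1, 0, 1]  (obs o_6=1)
backtrack: best end state = 3; path = [2, 3, 1, 1, 1, 1, 3]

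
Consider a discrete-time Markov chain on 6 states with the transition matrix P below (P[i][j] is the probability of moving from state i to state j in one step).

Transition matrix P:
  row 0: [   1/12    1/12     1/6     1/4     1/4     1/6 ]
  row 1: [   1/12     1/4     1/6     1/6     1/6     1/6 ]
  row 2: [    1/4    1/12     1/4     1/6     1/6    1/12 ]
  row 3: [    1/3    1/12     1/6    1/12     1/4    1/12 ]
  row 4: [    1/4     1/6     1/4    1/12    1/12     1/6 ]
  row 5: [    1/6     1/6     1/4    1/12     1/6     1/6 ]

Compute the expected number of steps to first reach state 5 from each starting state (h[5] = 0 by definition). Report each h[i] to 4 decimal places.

First-step conditioning: h[5] = 0; for i ≠ 5, h[i] = 1 + Σ_k P[i][k]·h[k].
  h[0] = 1 + 1/12·h[0] + 1/12·h[1] + 1/6·h[2] + 1/4·h[3] + 1/4·h[4]
  h[1] = 1 + 1/12·h[0] + 1/4·h[1] + 1/6·h[2] + 1/6·h[3] + 1/6·h[4]
  h[2] = 1 + 1/4·h[0] + 1/12·h[1] + 1/4·h[2] + 1/6·h[3] + 1/6·h[4]
  h[3] = 1 + 1/3·h[0] + 1/12·h[1] + 1/6·h[2] + 1/12·h[3] + 1/4·h[4]
  h[4] = 1 + 1/4·h[0] + 1/6·h[1] + 1/4·h[2] + 1/12·h[3] + 1/12·h[4]
Solving the 5×5 linear system over states ≠ 5 gives exactly h = [43708/5961, 14472/1987, 47416/5961, 15610/1987, 14502/1987, 0] (h[5] = 0 is the target).

h = [7.3323, 7.2833, 7.9544, 7.8561, 7.2984, 0.0000]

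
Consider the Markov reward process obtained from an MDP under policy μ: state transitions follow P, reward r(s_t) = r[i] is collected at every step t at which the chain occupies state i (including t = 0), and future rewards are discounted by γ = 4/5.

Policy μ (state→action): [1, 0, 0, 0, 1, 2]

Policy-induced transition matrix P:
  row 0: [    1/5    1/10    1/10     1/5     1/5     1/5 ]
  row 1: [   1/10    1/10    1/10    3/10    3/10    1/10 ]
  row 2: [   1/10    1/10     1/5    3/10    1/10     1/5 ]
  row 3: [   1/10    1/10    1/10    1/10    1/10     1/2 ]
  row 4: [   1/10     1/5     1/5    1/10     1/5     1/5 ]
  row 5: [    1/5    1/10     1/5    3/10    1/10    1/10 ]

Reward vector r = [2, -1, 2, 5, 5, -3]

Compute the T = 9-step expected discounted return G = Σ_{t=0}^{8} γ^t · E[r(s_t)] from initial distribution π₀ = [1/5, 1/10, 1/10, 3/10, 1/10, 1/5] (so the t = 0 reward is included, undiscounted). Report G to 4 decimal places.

t=0: π = [0.2000, 0.1000, 0.1000, 0.3000, 0.1000, 0.2000], E[r] = 1.9000, γ^t·E[r] = 1.900000, running G = 1.900000
t=1: π = [0.1400, 0.1100, 0.1400, 0.2000, 0.1500, 0.2600], E[r] = 1.4200, γ^t·E[r] = 1.136000, running G = 3.036000
t=2: π = [0.1400, 0.1150, 0.1550, 0.2160, 0.1510, 0.2230], E[r] = 1.6410, γ^t·E[r] = 1.050240, running G = 4.086240
t=3: π = [0.1363, 0.1151, 0.1529, 0.2126, 0.1521, 0.2310], E[r] = 1.5938, γ^t·E[r] = 0.816026, running G = 4.902266
t=4: π = [0.1367, 0.1152, 0.1536, 0.2134, 0.1519, 0.2292], E[r] = 1.6044, γ^t·E[r] = 0.657158, running G = 5.559424
t=5: π = [0.1366, 0.1152, 0.1535, 0.2133, 0.1519, 0.2296], E[r] = 1.6020, γ^t·E[r] = 0.524942, running G = 6.084366
t=6: π = [0.1366, 0.1152, 0.1535, 0.2133, 0.1519, 0.2295], E[r] = 1.6025, γ^t·E[r] = 0.420084, running G = 6.504450
t=7: π = [0.1366, 0.1152, 0.1535, 0.2133, 0.1519, 0.2295], E[r] = 1.6024, γ^t·E[r] = 0.336044, running G = 6.840495
t=8: π = [0.1366, 0.1152, 0.1535, 0.2133, 0.1519, 0.2295], E[r] = 1.6024, γ^t·E[r] = 0.268839, running G = 7.109334

G = 7.1093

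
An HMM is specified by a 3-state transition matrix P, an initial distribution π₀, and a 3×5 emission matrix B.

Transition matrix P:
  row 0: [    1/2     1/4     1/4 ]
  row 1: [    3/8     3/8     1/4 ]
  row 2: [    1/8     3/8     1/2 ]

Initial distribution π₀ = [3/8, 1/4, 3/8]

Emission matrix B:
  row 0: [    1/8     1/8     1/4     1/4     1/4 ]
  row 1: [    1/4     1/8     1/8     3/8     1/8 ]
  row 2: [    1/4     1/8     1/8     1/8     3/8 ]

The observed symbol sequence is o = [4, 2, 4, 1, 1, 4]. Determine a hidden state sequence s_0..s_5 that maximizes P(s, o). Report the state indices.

path = [2, 2, 2, 2, 2, 2]

t=0: δ = [9.375e-02, 3.125e-02, 1.406e-01]  (obs o_0=4)
t=1: δ = [1.172e-02, 6.592e-03, 8.789e-03]  ψ = [0, 2, 2]  (obs o_1=2)
t=2: δ = [1.465e-03, 4.120e-04, 1.648e-03]  ψ = [0, 2, 2]  (obs o_2=4)
t=3: δ = [9.155e-05, 7.725e-05, 1.030e-04]  ψ = [0, 2, 2]  (obs o_3=1)
t=4: δ = [5.722e-06, 4.828e-06, 6.437e-06]  ψ = [0, 2, 2]  (obs o_4=1)
t=5: δ = [7.153e-07, 3.017e-07, 1.207e-06]  ψ = [0, 2, 2]  (obs o_5=4)
backtrack: best end state = 2; path = [2, 2, 2, 2, 2, 2]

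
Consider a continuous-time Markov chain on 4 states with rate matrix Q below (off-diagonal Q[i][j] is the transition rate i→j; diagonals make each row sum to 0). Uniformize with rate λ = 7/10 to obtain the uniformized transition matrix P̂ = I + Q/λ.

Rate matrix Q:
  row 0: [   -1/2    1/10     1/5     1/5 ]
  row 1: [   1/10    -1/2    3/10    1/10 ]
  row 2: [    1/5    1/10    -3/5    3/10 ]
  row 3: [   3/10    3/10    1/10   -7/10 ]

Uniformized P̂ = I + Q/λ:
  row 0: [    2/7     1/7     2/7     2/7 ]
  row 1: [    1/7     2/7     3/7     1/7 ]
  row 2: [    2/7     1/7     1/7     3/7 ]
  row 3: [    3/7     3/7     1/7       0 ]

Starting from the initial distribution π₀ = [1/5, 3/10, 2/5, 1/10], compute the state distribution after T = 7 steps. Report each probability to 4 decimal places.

t=0: π = [0.2000, 0.3000, 0.4000, 0.1000]
t=1: π = [0.2571, 0.2143, 0.2571, 0.2714]
t=2: π = [0.2939, 0.2510, 0.2408, 0.2143]
t=3: π = [0.2805, 0.2399, 0.2566, 0.2230]
t=4: π = [0.2833, 0.2409, 0.2515, 0.2244]
t=5: π = [0.2834, 0.2414, 0.2521, 0.2231]
t=6: π = [0.2831, 0.2411, 0.2523, 0.2235]
t=7: π = [0.2832, 0.2412, 0.2522, 0.2235]

π = [0.2832, 0.2412, 0.2522, 0.2235]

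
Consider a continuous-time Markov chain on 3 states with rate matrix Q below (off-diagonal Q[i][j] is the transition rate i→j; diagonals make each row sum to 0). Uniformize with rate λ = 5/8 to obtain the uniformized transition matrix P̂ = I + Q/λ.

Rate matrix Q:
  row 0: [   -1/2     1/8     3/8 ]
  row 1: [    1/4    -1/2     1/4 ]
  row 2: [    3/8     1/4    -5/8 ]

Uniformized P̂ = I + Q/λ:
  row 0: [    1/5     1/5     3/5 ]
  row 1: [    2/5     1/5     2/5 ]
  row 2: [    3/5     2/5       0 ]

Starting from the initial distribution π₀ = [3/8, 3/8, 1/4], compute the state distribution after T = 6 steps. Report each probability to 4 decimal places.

π = [0.3910, 0.2688, 0.3402]

t=0: π = [0.3750, 0.3750, 0.2500]
t=1: π = [0.3750, 0.2500, 0.3750]
t=2: π = [0.4000, 0.2750, 0.3250]
t=3: π = [0.3850, 0.2650, 0.3500]
t=4: π = [0.3930, 0.2700, 0.3370]
t=5: π = [0.3888, 0.2674, 0.3438]
t=6: π = [0.3910, 0.2688, 0.3402]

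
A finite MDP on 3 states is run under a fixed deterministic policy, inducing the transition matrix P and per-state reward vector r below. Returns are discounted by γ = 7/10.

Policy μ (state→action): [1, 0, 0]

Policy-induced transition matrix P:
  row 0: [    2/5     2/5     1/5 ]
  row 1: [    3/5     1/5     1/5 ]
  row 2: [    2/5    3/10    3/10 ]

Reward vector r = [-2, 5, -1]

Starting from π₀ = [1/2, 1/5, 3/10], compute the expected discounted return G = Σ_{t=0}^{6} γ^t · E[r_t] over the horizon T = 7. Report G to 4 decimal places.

G = 0.6455

t=0: π = [0.5000, 0.2000, 0.3000], E[r] = -0.3000, γ^t·E[r] = -0.300000, running G = -0.300000
t=1: π = [0.4400, 0.3300, 0.2300], E[r] = 0.5400, γ^t·E[r] = 0.378000, running G = 0.078000
t=2: π = [0.4660, 0.3110, 0.2230], E[r] = 0.4000, γ^t·E[r] = 0.196000, running G = 0.274000
t=3: π = [0.4622, 0.3155, 0.2223], E[r] = 0.4308, γ^t·E[r] = 0.147764, running G = 0.421764
t=4: π = [0.4631, 0.3147, 0.2222], E[r] = 0.4249, γ^t·E[r] = 0.102023, running G = 0.523788
t=5: π = [0.4629, 0.3148, 0.2222], E[r] = 0.4261, γ^t·E[r] = 0.071619, running G = 0.595406
t=6: π = [0.4630, 0.3148, 0.2222], E[r] = 0.4259, γ^t·E[r] = 0.050105, running G = 0.645511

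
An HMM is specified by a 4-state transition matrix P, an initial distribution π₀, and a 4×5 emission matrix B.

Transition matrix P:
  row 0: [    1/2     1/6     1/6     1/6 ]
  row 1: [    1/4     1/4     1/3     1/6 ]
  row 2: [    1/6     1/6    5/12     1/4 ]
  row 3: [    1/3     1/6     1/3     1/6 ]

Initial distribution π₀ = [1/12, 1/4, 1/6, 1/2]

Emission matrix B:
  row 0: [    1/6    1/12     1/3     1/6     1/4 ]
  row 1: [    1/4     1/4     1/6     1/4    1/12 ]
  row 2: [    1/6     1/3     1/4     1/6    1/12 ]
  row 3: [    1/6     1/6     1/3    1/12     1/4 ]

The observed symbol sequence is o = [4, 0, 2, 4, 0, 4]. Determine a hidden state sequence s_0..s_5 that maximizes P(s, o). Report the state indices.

path = [3, 0, 0, 0, 0, 0]

t=0: δ = [2.083e-02, 2.083e-02, 1.389e-02, 1.250e-01]  (obs o_0=4)
t=1: δ = [6.944e-03, 5.208e-03, 6.944e-03, 3.472e-03]  ψ = [3, 3, 3, 3]  (obs o_1=0)
t=2: δ = [1.157e-03, 2.170e-04, 7.234e-04, 5.787e-04]  ψ = [0, 1, 2, 2]  (obs o_2=2)
t=3: δ = [1.447e-04, 1.608e-05, 2.512e-05, 4.823e-05]  ψ = [0, 0, 2, 0]  (obs o_3=4)
t=4: δ = [1.206e-05, 6.028e-06, 4.019e-06, 4.019e-06]  ψ = [0, 0, 0, 0]  (obs o_4=0)
t=5: δ = [1.507e-06, 1.674e-07, 1.674e-07, 5.023e-07]  ψ = [0, 0, 0, 0]  (obs o_5=4)
backtrack: best end state = 0; path = [3, 0, 0, 0, 0, 0]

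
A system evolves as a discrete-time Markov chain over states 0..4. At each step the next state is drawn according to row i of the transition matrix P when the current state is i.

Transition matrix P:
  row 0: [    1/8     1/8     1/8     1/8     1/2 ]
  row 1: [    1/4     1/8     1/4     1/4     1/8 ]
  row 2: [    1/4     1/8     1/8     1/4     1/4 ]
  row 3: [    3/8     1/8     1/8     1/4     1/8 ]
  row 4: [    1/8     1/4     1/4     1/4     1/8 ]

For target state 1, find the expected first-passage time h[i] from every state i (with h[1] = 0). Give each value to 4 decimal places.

First-step conditioning: h[1] = 0; for i ≠ 1, h[i] = 1 + Σ_k P[i][k]·h[k].
  h[0] = 1 + 1/8·h[0] + 1/8·h[2] + 1/8·h[3] + 1/2·h[4]
  h[2] = 1 + 1/4·h[0] + 1/8·h[2] + 1/4·h[3] + 1/4·h[4]
  h[3] = 1 + 3/8·h[0] + 1/8·h[2] + 1/4·h[3] + 1/8·h[4]
  h[4] = 1 + 1/8·h[0] + 1/4·h[2] + 1/4·h[3] + 1/8·h[4]
Solving the 4×4 linear system over states ≠ 1 gives exactly h = [219/35, 0, 674/105, 227/35, 601/105] (h[1] = 0 is the target).

h = [6.2571, 0.0000, 6.4190, 6.4857, 5.7238]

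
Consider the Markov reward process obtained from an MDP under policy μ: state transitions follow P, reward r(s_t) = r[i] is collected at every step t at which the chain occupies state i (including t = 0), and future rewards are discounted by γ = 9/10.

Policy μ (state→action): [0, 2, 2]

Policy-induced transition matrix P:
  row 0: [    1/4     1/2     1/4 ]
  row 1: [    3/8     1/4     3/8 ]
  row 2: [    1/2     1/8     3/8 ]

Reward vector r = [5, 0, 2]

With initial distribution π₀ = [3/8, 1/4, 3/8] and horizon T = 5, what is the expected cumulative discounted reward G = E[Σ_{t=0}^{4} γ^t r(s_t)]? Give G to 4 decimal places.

G = 10.4021

t=0: π = [0.3750, 0.2500, 0.3750], E[r] = 2.6250, γ^t·E[r] = 2.625000, running G = 2.625000
t=1: π = [0.3750, 0.2969, 0.3281], E[r] = 2.5313, γ^t·E[r] = 2.278125, running G = 4.903125
t=2: π = [0.3691, 0.3027, 0.3281], E[r] = 2.5020, γ^t·E[r] = 2.026582, running G = 6.929707
t=3: π = [0.3699, 0.3013, 0.3289], E[r] = 2.5071, γ^t·E[r] = 1.827661, running G = 8.757368
t=4: π = [0.3699, 0.3014, 0.3288], E[r] = 2.5069, γ^t·E[r] = 1.644775, running G = 10.402144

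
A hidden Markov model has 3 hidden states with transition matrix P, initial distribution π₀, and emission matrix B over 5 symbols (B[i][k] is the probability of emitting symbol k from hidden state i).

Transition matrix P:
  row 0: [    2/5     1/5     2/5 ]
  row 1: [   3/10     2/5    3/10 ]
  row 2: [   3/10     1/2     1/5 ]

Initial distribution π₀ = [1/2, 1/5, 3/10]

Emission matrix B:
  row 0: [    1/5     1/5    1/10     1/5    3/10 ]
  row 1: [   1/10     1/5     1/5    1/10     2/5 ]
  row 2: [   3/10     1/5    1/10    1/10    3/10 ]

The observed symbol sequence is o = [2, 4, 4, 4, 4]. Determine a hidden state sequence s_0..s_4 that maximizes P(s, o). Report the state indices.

t=0: δ = [5.000e-02, 4.000e-02, 3.000e-02]  (obs o_0=2)
t=1: δ = [6.000e-03, 6.400e-03, 6.000e-03]  ψ = [0, 1, 0]  (obs o_1=4)
t=2: δ = [7.200e-04, 1.200e-03, 7.200e-04]  ψ = [0, 2, 0]  (obs o_2=4)
t=3: δ = [1.080e-04, 1.920e-04, 1.080e-04]  ψ = [1, 1, 1]  (obs o_3=4)
t=4: δ = [1.728e-05, 3.072e-05, 1.728e-05]  ψ = [1, 1, 1]  (obs o_4=4)
backtrack: best end state = 1; path = [0, 2, 1, 1, 1]

path = [0, 2, 1, 1, 1]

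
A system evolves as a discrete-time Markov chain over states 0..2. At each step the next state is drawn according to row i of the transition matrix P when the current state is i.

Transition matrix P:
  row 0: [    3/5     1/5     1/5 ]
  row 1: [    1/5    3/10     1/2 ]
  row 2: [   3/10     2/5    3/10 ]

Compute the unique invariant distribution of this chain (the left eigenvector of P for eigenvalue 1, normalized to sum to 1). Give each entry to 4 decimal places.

π = [0.3867, 0.2933, 0.3200]

Balance equations π_j = Σ_i π_i·P[i][j]:
  π_0 = 3/5·π_0 + 1/5·π_1 + 3/10·π_2
  π_1 = 1/5·π_0 + 3/10·π_1 + 2/5·π_2
  normalize: π_0 + π_1 + π_2 = 1
Solving the linear system gives exactly π = [29/75, 22/75, 8/25].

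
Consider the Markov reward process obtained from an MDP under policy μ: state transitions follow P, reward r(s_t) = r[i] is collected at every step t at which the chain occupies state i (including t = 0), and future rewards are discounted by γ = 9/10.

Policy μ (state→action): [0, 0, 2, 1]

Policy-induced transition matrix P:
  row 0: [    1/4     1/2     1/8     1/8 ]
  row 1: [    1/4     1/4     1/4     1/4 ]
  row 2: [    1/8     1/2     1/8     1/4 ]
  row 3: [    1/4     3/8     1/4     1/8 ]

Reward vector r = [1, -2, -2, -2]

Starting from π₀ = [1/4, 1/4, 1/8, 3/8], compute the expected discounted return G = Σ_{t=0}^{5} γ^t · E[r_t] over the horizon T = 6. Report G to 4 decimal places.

G = -6.1065

t=0: π = [0.2500, 0.2500, 0.1250, 0.3750], E[r] = -1.2500, γ^t·E[r] = -1.250000, running G = -1.250000
t=1: π = [0.2344, 0.3906, 0.2031, 0.1719], E[r] = -1.2969, γ^t·E[r] = -1.167188, running G = -2.417188
t=2: π = [0.2246, 0.3809, 0.1953, 0.1992], E[r] = -1.3262, γ^t·E[r] = -1.074199, running G = -3.491387
t=3: π = [0.2256, 0.3799, 0.1975, 0.1970], E[r] = -1.3232, γ^t·E[r] = -0.964644, running G = -4.456030
t=4: π = [0.2253, 0.3804, 0.1971, 0.1972], E[r] = -1.3241, γ^t·E[r] = -0.868720, running G = -5.324750
t=5: π = [0.2254, 0.3803, 0.1972, 0.1972], E[r] = -1.3239, γ^t·E[r] = -0.781760, running G = -6.106510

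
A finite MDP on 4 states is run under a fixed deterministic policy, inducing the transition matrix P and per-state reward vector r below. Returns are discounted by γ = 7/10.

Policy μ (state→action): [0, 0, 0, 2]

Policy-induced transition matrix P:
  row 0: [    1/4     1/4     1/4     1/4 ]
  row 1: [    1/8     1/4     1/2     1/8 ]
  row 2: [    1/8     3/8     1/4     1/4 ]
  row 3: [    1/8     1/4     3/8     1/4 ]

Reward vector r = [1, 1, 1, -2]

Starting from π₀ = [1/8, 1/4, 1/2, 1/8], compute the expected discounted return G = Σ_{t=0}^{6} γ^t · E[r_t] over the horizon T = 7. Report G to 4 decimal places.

G = 1.3582

t=0: π = [0.1250, 0.2500, 0.5000, 0.1250], E[r] = 0.6250, γ^t·E[r] = 0.625000, running G = 0.625000
t=1: π = [0.1406, 0.3125, 0.3281, 0.2188], E[r] = 0.3438, γ^t·E[r] = 0.240625, running G = 0.865625
t=2: π = [0.1426, 0.2910, 0.3555, 0.2109], E[r] = 0.3672, γ^t·E[r] = 0.179922, running G = 1.045547
t=3: π = [0.1428, 0.2944, 0.3491, 0.2136], E[r] = 0.3591, γ^t·E[r] = 0.123182, running G = 1.168729
t=4: π = [0.1429, 0.2936, 0.3503, 0.2132], E[r] = 0.3604, γ^t·E[r] = 0.086535, running G = 1.255264
t=5: π = [0.1429, 0.2938, 0.3501, 0.2133], E[r] = 0.3601, γ^t·E[r] = 0.060525, running G = 1.315788
t=6: π = [0.1429, 0.2938, 0.3501, 0.2133], E[r] = 0.3602, γ^t·E[r] = 0.042374, running G = 1.358162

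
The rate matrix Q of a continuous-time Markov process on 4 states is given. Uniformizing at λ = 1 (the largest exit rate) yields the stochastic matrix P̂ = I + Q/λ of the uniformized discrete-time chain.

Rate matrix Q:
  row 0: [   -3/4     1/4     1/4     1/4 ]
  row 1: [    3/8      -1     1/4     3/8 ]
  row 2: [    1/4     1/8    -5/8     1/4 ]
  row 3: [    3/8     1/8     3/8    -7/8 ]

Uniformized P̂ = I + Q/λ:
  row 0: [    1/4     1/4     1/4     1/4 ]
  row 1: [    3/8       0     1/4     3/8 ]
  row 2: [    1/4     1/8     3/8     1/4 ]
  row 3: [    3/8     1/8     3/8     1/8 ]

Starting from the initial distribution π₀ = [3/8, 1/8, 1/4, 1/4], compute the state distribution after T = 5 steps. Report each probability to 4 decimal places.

t=0: π = [0.3750, 0.1250, 0.2500, 0.2500]
t=1: π = [0.2969, 0.1563, 0.3125, 0.2344]
t=2: π = [0.2988, 0.1426, 0.3184, 0.2402]
t=3: π = [0.2979, 0.1445, 0.3198, 0.2378]
t=4: π = [0.2978, 0.1442, 0.3197, 0.2383]
t=5: π = [0.2978, 0.1442, 0.3198, 0.2382]

π = [0.2978, 0.1442, 0.3198, 0.2382]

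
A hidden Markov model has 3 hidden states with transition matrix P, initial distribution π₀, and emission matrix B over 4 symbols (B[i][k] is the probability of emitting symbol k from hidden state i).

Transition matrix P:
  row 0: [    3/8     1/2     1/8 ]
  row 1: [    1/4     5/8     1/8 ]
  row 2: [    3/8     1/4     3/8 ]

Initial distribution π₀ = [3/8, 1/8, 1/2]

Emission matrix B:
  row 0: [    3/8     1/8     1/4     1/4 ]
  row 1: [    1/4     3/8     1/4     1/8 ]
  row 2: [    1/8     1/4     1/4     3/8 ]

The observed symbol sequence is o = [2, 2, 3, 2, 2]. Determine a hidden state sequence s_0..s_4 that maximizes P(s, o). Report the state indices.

path = [0, 1, 1, 1, 1]

t=0: δ = [9.375e-02, 3.125e-02, 1.250e-01]  (obs o_0=2)
t=1: δ = [1.172e-02, 1.172e-02, 1.172e-02]  ψ = [2, 0, 2]  (obs o_1=2)
t=2: δ = [1.099e-03, 9.155e-04, 1.648e-03]  ψ = [0, 1, 2]  (obs o_2=3)
t=3: δ = [1.545e-04, 1.431e-04, 1.545e-04]  ψ = [2, 1, 2]  (obs o_3=2)
t=4: δ = [1.448e-05, 2.235e-05, 1.448e-05]  ψ = [0, 1, 2]  (obs o_4=2)
backtrack: best end state = 1; path = [0, 1, 1, 1, 1]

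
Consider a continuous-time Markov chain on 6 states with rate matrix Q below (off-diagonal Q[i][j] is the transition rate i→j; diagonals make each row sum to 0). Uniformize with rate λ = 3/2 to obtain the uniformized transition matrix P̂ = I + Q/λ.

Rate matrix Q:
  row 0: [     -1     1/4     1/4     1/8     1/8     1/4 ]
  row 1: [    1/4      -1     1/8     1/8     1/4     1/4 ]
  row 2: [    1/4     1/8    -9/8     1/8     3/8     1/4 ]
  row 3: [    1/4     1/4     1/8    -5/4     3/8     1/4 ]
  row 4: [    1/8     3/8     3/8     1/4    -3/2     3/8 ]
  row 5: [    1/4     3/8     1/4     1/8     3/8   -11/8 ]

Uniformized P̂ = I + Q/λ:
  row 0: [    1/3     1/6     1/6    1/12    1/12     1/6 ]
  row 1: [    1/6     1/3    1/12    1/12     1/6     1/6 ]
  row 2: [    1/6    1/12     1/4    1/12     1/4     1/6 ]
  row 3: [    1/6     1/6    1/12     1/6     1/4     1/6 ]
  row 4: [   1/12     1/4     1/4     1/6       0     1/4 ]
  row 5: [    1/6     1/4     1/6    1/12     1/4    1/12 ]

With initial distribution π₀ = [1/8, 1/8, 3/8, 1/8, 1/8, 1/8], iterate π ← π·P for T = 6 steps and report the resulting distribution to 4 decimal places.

π = [0.1839, 0.2160, 0.1672, 0.1056, 0.1611, 0.1662]

t=0: π = [0.1250, 0.1250, 0.3750, 0.1250, 0.1250, 0.1250]
t=1: π = [0.1771, 0.1771, 0.1875, 0.1042, 0.1875, 0.1667]
t=2: π = [0.1806, 0.2101, 0.1745, 0.1076, 0.1589, 0.1684]
t=3: π = [0.1835, 0.2144, 0.1680, 0.1055, 0.1627, 0.1659]
t=4: π = [0.1837, 0.2158, 0.1676, 0.1057, 0.1609, 0.1664]
t=5: π = [0.1839, 0.2159, 0.1672, 0.1055, 0.1612, 0.1662]
t=6: π = [0.1839, 0.2160, 0.1672, 0.1056, 0.1611, 0.1662]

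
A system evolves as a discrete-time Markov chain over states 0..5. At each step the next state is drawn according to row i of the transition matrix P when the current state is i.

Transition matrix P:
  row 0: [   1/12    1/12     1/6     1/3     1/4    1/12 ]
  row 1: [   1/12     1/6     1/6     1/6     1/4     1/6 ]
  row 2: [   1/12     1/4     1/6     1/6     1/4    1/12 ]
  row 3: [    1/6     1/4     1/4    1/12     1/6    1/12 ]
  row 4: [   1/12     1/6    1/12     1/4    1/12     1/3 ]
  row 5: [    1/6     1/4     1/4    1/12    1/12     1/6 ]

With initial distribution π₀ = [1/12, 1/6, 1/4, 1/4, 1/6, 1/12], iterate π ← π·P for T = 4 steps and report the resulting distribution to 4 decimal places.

π = [0.1109, 0.1999, 0.1793, 0.1726, 0.1795, 0.1579]

t=0: π = [0.0833, 0.1667, 0.2500, 0.2500, 0.1667, 0.0833]
t=1: π = [0.1111, 0.2083, 0.1806, 0.1667, 0.1875, 0.1458]
t=2: π = [0.1094, 0.1985, 0.1771, 0.1748, 0.1806, 0.1597]
t=3: π = [0.1112, 0.2002, 0.1795, 0.1721, 0.1787, 0.1583]
t=4: π = [0.1109, 0.1999, 0.1793, 0.1726, 0.1795, 0.1579]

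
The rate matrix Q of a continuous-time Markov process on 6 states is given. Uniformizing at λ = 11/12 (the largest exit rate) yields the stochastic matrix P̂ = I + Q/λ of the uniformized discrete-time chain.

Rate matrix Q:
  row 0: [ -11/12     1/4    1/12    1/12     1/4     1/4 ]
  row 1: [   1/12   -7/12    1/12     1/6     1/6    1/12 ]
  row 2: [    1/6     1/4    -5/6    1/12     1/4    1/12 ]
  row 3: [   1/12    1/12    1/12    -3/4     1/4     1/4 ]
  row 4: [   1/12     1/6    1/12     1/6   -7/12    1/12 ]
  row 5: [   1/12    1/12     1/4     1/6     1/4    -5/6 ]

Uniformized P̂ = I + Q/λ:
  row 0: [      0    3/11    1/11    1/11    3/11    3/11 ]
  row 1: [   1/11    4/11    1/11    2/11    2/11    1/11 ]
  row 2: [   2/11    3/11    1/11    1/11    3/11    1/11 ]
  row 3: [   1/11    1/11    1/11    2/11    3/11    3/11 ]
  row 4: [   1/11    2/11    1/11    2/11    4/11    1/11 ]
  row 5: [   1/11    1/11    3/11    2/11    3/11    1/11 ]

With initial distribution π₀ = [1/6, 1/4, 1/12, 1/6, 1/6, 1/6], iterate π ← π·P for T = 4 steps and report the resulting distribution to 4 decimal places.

t=0: π = [0.1667, 0.2500, 0.0833, 0.1667, 0.1667, 0.1667]
t=1: π = [0.0833, 0.2197, 0.1212, 0.1591, 0.2652, 0.1515]
t=2: π = [0.0944, 0.2121, 0.1185, 0.1632, 0.2769, 0.1350]
t=3: π = [0.0931, 0.2126, 0.1155, 0.1625, 0.2786, 0.1377]
t=4: π = [0.0929, 0.2121, 0.1160, 0.1629, 0.2787, 0.1374]

π = [0.0929, 0.2121, 0.1160, 0.1629, 0.2787, 0.1374]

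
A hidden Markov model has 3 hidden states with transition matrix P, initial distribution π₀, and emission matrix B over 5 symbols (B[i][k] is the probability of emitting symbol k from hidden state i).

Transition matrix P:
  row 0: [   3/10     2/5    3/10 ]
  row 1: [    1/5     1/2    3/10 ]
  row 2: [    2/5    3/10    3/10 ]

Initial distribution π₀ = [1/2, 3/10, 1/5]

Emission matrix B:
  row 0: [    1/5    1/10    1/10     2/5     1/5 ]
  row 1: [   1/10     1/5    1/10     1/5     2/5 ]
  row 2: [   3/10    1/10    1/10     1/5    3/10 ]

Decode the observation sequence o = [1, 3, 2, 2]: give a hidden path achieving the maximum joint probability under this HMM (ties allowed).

path = [1, 1, 1, 1]

t=0: δ = [5.000e-02, 6.000e-02, 2.000e-02]  (obs o_0=1)
t=1: δ = [6.000e-03, 6.000e-03, 3.600e-03]  ψ = [0, 1, 1]  (obs o_1=3)
t=2: δ = [1.800e-04, 3.000e-04, 1.800e-04]  ψ = [0, 1, 0]  (obs o_2=2)
t=3: δ = [7.200e-06, 1.500e-05, 9.000e-06]  ψ = [2, 1, 1]  (obs o_3=2)
backtrack: best end state = 1; path = [1, 1, 1, 1]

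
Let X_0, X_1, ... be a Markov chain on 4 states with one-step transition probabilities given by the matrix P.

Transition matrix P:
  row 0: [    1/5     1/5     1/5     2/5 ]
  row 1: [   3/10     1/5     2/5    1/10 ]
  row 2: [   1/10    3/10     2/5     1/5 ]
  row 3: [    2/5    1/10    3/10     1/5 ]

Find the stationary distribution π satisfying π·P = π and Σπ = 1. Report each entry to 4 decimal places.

π = [0.2331, 0.2105, 0.3308, 0.2256]

Balance equations π_j = Σ_i π_i·P[i][j]:
  π_0 = 1/5·π_0 + 3/10·π_1 + 1/10·π_2 + 2/5·π_3
  π_1 = 1/5·π_0 + 1/5·π_1 + 3/10·π_2 + 1/10·π_3
  π_2 = 1/5·π_0 + 2/5·π_1 + 2/5·π_2 + 3/10·π_3
  normalize: π_0 + π_1 + π_2 + π_3 = 1
Solving the linear system gives exactly π = [31/133, 4/19, 44/133, 30/133].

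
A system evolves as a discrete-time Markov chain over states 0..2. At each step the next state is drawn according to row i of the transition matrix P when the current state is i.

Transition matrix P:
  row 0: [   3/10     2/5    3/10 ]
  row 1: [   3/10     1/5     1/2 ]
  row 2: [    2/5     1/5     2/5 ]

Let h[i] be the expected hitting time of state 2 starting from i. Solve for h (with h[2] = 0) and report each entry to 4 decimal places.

h = [2.7273, 2.2727, 0.0000]

First-step conditioning: h[2] = 0; for i ≠ 2, h[i] = 1 + Σ_k P[i][k]·h[k].
  h[0] = 1 + 3/10·h[0] + 2/5·h[1]
  h[1] = 1 + 3/10·h[0] + 1/5·h[1]
Solving the 2×2 linear system over states ≠ 2 gives exactly h = [30/11, 25/11, 0] (h[2] = 0 is the target).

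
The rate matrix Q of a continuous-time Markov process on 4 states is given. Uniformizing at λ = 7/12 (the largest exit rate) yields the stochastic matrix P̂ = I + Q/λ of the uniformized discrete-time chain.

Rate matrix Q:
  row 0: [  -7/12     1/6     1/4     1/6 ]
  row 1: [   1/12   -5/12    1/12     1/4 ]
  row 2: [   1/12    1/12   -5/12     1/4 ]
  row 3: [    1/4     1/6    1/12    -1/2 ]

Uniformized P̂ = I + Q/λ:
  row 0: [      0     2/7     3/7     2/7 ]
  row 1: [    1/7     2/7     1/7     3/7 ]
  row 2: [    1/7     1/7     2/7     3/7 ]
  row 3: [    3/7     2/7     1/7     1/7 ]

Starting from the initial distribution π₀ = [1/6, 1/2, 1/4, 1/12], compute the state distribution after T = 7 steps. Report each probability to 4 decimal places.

t=0: π = [0.1667, 0.5000, 0.2500, 0.0833]
t=1: π = [0.1429, 0.2500, 0.2262, 0.3810]
t=2: π = [0.2313, 0.2534, 0.2160, 0.2993]
t=3: π = [0.1953, 0.2549, 0.2398, 0.3100]
t=4: π = [0.2035, 0.2515, 0.2329, 0.3121]
t=5: π = [0.2030, 0.2524, 0.2343, 0.3103]
t=6: π = [0.2025, 0.2522, 0.2343, 0.3109]
t=7: π = [0.2028, 0.2522, 0.2342, 0.3108]

π = [0.2028, 0.2522, 0.2342, 0.3108]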